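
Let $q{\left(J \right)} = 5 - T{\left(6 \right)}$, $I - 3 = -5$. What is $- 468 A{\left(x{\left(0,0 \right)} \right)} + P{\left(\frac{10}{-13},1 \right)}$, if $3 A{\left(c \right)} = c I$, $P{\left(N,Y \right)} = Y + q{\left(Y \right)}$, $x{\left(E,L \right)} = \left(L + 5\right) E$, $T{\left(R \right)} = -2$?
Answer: $8$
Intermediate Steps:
$I = -2$ ($I = 3 - 5 = -2$)
$q{\left(J \right)} = 7$ ($q{\left(J \right)} = 5 - -2 = 5 + 2 = 7$)
$x{\left(E,L \right)} = E \left(5 + L\right)$ ($x{\left(E,L \right)} = \left(5 + L\right) E = E \left(5 + L\right)$)
$P{\left(N,Y \right)} = 7 + Y$ ($P{\left(N,Y \right)} = Y + 7 = 7 + Y$)
$A{\left(c \right)} = - \frac{2 c}{3}$ ($A{\left(c \right)} = \frac{c \left(-2\right)}{3} = \frac{\left(-2\right) c}{3} = - \frac{2 c}{3}$)
$- 468 A{\left(x{\left(0,0 \right)} \right)} + P{\left(\frac{10}{-13},1 \right)} = - 468 \left(- \frac{2 \cdot 0 \left(5 + 0\right)}{3}\right) + \left(7 + 1\right) = - 468 \left(- \frac{2 \cdot 0 \cdot 5}{3}\right) + 8 = - 468 \left(\left(- \frac{2}{3}\right) 0\right) + 8 = \left(-468\right) 0 + 8 = 0 + 8 = 8$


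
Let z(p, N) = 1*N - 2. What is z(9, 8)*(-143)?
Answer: -858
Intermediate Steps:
z(p, N) = -2 + N (z(p, N) = N - 2 = -2 + N)
z(9, 8)*(-143) = (-2 + 8)*(-143) = 6*(-143) = -858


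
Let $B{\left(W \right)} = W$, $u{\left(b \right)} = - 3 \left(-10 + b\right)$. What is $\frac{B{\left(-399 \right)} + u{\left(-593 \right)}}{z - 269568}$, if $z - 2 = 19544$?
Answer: $- \frac{705}{125011} \approx -0.0056395$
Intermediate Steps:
$u{\left(b \right)} = 30 - 3 b$
$z = 19546$ ($z = 2 + 19544 = 19546$)
$\frac{B{\left(-399 \right)} + u{\left(-593 \right)}}{z - 269568} = \frac{-399 + \left(30 - -1779\right)}{19546 - 269568} = \frac{-399 + \left(30 + 1779\right)}{-250022} = \left(-399 + 1809\right) \left(- \frac{1}{250022}\right) = 1410 \left(- \frac{1}{250022}\right) = - \frac{705}{125011}$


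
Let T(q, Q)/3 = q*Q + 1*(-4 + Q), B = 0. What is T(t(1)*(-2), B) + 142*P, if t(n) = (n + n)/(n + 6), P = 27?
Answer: 3822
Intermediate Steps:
t(n) = 2*n/(6 + n) (t(n) = (2*n)/(6 + n) = 2*n/(6 + n))
T(q, Q) = -12 + 3*Q + 3*Q*q (T(q, Q) = 3*(q*Q + 1*(-4 + Q)) = 3*(Q*q + (-4 + Q)) = 3*(-4 + Q + Q*q) = -12 + 3*Q + 3*Q*q)
T(t(1)*(-2), B) + 142*P = (-12 + 3*0 + 3*0*((2*1/(6 + 1))*(-2))) + 142*27 = (-12 + 0 + 3*0*((2*1/7)*(-2))) + 3834 = (-12 + 0 + 3*0*((2*1*(⅐))*(-2))) + 3834 = (-12 + 0 + 3*0*((2/7)*(-2))) + 3834 = (-12 + 0 + 3*0*(-4/7)) + 3834 = (-12 + 0 + 0) + 3834 = -12 + 3834 = 3822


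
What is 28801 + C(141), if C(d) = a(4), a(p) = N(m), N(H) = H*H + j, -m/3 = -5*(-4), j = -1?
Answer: 32400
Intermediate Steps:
m = -60 (m = -(-15)*(-4) = -3*20 = -60)
N(H) = -1 + H² (N(H) = H*H - 1 = H² - 1 = -1 + H²)
a(p) = 3599 (a(p) = -1 + (-60)² = -1 + 3600 = 3599)
C(d) = 3599
28801 + C(141) = 28801 + 3599 = 32400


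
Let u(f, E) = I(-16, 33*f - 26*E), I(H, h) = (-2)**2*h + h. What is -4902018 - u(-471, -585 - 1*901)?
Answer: -5017483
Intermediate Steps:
I(H, h) = 5*h (I(H, h) = 4*h + h = 5*h)
u(f, E) = -130*E + 165*f (u(f, E) = 5*(33*f - 26*E) = 5*(-26*E + 33*f) = -130*E + 165*f)
-4902018 - u(-471, -585 - 1*901) = -4902018 - (-130*(-585 - 1*901) + 165*(-471)) = -4902018 - (-130*(-585 - 901) - 77715) = -4902018 - (-130*(-1486) - 77715) = -4902018 - (193180 - 77715) = -4902018 - 1*115465 = -4902018 - 115465 = -5017483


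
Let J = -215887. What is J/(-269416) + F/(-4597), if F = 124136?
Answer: -4635970291/176929336 ≈ -26.202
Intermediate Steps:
J/(-269416) + F/(-4597) = -215887/(-269416) + 124136/(-4597) = -215887*(-1/269416) + 124136*(-1/4597) = 30841/38488 - 124136/4597 = -4635970291/176929336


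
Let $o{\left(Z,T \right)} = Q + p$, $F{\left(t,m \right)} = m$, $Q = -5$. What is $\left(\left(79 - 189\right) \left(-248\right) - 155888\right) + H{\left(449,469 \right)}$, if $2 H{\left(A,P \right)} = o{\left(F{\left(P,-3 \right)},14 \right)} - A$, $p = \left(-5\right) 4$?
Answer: $-128845$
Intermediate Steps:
$p = -20$
$o{\left(Z,T \right)} = -25$ ($o{\left(Z,T \right)} = -5 - 20 = -25$)
$H{\left(A,P \right)} = - \frac{25}{2} - \frac{A}{2}$ ($H{\left(A,P \right)} = \frac{-25 - A}{2} = - \frac{25}{2} - \frac{A}{2}$)
$\left(\left(79 - 189\right) \left(-248\right) - 155888\right) + H{\left(449,469 \right)} = \left(\left(79 - 189\right) \left(-248\right) - 155888\right) - 237 = \left(\left(-110\right) \left(-248\right) - 155888\right) - 237 = \left(27280 - 155888\right) - 237 = -128608 - 237 = -128845$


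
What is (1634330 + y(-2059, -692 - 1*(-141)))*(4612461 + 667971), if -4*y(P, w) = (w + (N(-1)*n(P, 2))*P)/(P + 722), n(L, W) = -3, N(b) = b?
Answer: 11538258909972096/1337 ≈ 8.6300e+12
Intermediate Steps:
y(P, w) = -(w + 3*P)/(4*(722 + P)) (y(P, w) = -(w + (-1*(-3))*P)/(4*(P + 722)) = -(w + 3*P)/(4*(722 + P)))
(1634330 + y(-2059, -692 - 1*(-141)))*(4612461 + 667971) = (1634330 + (-(-692 - 1*(-141)) - 3*(-2059))/(4*(722 - 2059)))*(4612461 + 667971) = (1634330 + (¼)*(-(-692 + 141) + 6177)/(-1337))*5280432 = (1634330 + (¼)*(-1/1337)*(-1*(-551) + 6177))*5280432 = (1634330 + (¼)*(-1/1337)*(551 + 6177))*5280432 = (1634330 + (¼)*(-1/1337)*6728)*5280432 = (1634330 - 1682/1337)*5280432 = (2185097528/1337)*5280432 = 11538258909972096/1337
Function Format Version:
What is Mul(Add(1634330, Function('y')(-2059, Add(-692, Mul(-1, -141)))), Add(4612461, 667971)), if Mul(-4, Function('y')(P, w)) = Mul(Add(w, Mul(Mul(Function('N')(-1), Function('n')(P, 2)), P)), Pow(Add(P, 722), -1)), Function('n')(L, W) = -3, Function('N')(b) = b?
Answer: Rational(11538258909972096, 1337) ≈ 8.6300e+12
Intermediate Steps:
Function('y')(P, w) = Mul(Rational(-1, 4), Pow(Add(722, P), -1), Add(w, Mul(3, P))) (Function('y')(P, w) = Mul(Rational(-1, 4), Mul(Add(w, Mul(Mul(-1, -3), P)), Pow(Add(P, 722), -1))) = Mul(Rational(-1, 4), Mul(Add(w, Mul(3, P)), Pow(Add(722, P), -1))) = Mul(Rational(-1, 4), Mul(Pow(Add(722, P), -1), Add(w, Mul(3, P)))) = Mul(Rational(-1, 4), Pow(Add(722, P), -1), Add(w, Mul(3, P))))
Mul(Add(1634330, Function('y')(-2059, Add(-692, Mul(-1, -141)))), Add(4612461, 667971)) = Mul(Add(1634330, Mul(Rational(1, 4), Pow(Add(722, -2059), -1), Add(Mul(-1, Add(-692, Mul(-1, -141))), Mul(-3, -2059)))), Add(4612461, 667971)) = Mul(Add(1634330, Mul(Rational(1, 4), Pow(-1337, -1), Add(Mul(-1, Add(-692, 141)), 6177))), 5280432) = Mul(Add(1634330, Mul(Rational(1, 4), Rational(-1, 1337), Add(Mul(-1, -551), 6177))), 5280432) = Mul(Add(1634330, Mul(Rational(1, 4), Rational(-1, 1337), Add(551, 6177))), 5280432) = Mul(Add(1634330, Mul(Rational(1, 4), Rational(-1, 1337), 6728)), 5280432) = Mul(Add(1634330, Rational(-1682, 1337)), 5280432) = Mul(Rational(2185097528, 1337), 5280432) = Rational(11538258909972096, 1337)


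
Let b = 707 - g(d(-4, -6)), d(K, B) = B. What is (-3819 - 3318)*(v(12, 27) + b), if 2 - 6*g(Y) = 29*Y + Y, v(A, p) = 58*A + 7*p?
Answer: -11145615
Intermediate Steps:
v(A, p) = 7*p + 58*A
g(Y) = ⅓ - 5*Y (g(Y) = ⅓ - (29*Y + Y)/6 = ⅓ - 5*Y)
b = 2030/3 (b = 707 - (⅓ - 5*(-6)) = 707 - (⅓ + 30) = 707 - 1*91/3 = 707 - 91/3 = 2030/3 ≈ 676.67)
(-3819 - 3318)*(v(12, 27) + b) = (-3819 - 3318)*((7*27 + 58*12) + 2030/3) = -7137*((189 + 696) + 2030/3) = -7137*(885 + 2030/3) = -7137*4685/3 = -11145615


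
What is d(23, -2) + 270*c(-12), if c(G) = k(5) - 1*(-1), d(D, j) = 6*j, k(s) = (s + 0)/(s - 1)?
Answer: 1191/2 ≈ 595.50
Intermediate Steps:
k(s) = s/(-1 + s)
c(G) = 9/4 (c(G) = 5/(-1 + 5) - 1*(-1) = 5/4 + 1 = 9/4)
d(23, -2) + 270*c(-12) = 6*(-2) + 270*(9/4) = -12 + 1215/2 = 1191/2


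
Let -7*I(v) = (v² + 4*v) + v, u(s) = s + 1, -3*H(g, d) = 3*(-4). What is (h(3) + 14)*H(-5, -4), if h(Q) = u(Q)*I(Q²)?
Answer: -232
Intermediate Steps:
H(g, d) = 4 (H(g, d) = -(-4) = -⅓*(-12) = 4)
u(s) = 1 + s
I(v) = -5*v/7 - v²/7 (I(v) = -((v² + 4*v) + v)/7 = -(v² + 5*v)/7 = -5*v/7 - v²/7)
h(Q) = -Q²*(1 + Q)*(5 + Q²)/7 (h(Q) = (1 + Q)*(-Q²*(5 + Q²)/7) = -Q²*(1 + Q)*(5 + Q²)/7)
(h(3) + 14)*H(-5, -4) = (-⅐*3²*(1 + 3)*(5 + 3²) + 14)*4 = (-⅐*9*4*(5 + 9) + 14)*4 = (-⅐*9*4*14 + 14)*4 = (-72 + 14)*4 = -58*4 = -232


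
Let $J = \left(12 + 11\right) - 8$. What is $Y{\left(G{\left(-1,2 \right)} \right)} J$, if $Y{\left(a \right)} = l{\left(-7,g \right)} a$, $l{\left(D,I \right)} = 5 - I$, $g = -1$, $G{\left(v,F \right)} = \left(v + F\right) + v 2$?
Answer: $-90$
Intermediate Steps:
$G{\left(v,F \right)} = F + 3 v$ ($G{\left(v,F \right)} = \left(F + v\right) + 2 v = F + 3 v$)
$J = 15$ ($J = 23 - 8 = 15$)
$Y{\left(a \right)} = 6 a$ ($Y{\left(a \right)} = \left(5 - -1\right) a = \left(5 + 1\right) a = 6 a$)
$Y{\left(G{\left(-1,2 \right)} \right)} J = 6 \left(2 + 3 \left(-1\right)\right) 15 = 6 \left(2 - 3\right) 15 = 6 \left(-1\right) 15 = \left(-6\right) 15 = -90$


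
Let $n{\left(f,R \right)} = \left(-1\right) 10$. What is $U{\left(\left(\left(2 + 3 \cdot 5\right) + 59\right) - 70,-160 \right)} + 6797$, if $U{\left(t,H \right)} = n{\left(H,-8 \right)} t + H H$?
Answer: $32337$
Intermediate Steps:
$n{\left(f,R \right)} = -10$
$U{\left(t,H \right)} = H^{2} - 10 t$ ($U{\left(t,H \right)} = - 10 t + H H = - 10 t + H^{2} = H^{2} - 10 t$)
$U{\left(\left(\left(2 + 3 \cdot 5\right) + 59\right) - 70,-160 \right)} + 6797 = \left(\left(-160\right)^{2} - 10 \left(\left(\left(2 + 3 \cdot 5\right) + 59\right) - 70\right)\right) + 6797 = \left(25600 - 10 \left(\left(\left(2 + 15\right) + 59\right) - 70\right)\right) + 6797 = \left(25600 - 10 \left(\left(17 + 59\right) - 70\right)\right) + 6797 = \left(25600 - 10 \left(76 - 70\right)\right) + 6797 = \left(25600 - 60\right) + 6797 = 25540 + 6797 = 32337$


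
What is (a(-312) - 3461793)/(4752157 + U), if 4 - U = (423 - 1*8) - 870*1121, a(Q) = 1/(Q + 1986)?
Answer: -5795041481/9587024784 ≈ -0.60447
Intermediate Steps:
a(Q) = 1/(1986 + Q)
U = 974859 (U = 4 - ((423 - 1*8) - 870*1121) = 4 - ((423 - 8) - 975270) = 4 - (415 - 975270) = 4 - 1*(-974855) = 4 + 974855 = 974859)
(a(-312) - 3461793)/(4752157 + U) = (1/(1986 - 312) - 3461793)/(4752157 + 974859) = (1/1674 - 3461793)/5727016 = (1/1674 - 3461793)*(1/5727016) = -5795041481/1674*1/5727016 = -5795041481/9587024784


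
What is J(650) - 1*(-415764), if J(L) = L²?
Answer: 838264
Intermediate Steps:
J(650) - 1*(-415764) = 650² - 1*(-415764) = 422500 + 415764 = 838264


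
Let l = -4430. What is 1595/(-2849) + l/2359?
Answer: -212775/87283 ≈ -2.4378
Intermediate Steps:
1595/(-2849) + l/2359 = 1595/(-2849) - 4430/2359 = 1595*(-1/2849) - 4430*1/2359 = -145/259 - 4430/2359 = -212775/87283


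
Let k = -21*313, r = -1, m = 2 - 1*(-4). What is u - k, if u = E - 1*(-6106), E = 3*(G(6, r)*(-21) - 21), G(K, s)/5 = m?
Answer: 10726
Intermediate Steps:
m = 6 (m = 2 + 4 = 6)
G(K, s) = 30 (G(K, s) = 5*6 = 30)
k = -6573
E = -1953 (E = 3*(30*(-21) - 21) = 3*(-630 - 21) = 3*(-651) = -1953)
u = 4153 (u = -1953 - 1*(-6106) = -1953 + 6106 = 4153)
u - k = 4153 - 1*(-6573) = 4153 + 6573 = 10726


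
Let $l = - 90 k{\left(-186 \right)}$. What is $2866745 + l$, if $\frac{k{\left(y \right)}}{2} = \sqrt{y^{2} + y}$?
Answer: $2866745 - 180 \sqrt{34410} \approx 2.8334 \cdot 10^{6}$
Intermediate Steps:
$k{\left(y \right)} = 2 \sqrt{y + y^{2}}$ ($k{\left(y \right)} = 2 \sqrt{y^{2} + y} = 2 \sqrt{y + y^{2}}$)
$l = - 180 \sqrt{34410}$ ($l = - 90 \cdot 2 \sqrt{- 186 \left(1 - 186\right)} = - 90 \cdot 2 \sqrt{\left(-186\right) \left(-185\right)} = - 90 \cdot 2 \sqrt{34410} = - 180 \sqrt{34410} \approx -33390.0$)
$2866745 + l = 2866745 - 180 \sqrt{34410}$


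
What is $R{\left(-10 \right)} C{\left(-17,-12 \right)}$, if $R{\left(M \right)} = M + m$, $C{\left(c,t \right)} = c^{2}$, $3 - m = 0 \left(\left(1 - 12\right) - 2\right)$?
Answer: $-2023$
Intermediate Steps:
$m = 3$ ($m = 3 - 0 \left(\left(1 - 12\right) - 2\right) = 3 - 0 \left(-11 - 2\right) = 3 - 0 \left(-13\right) = 3 - 0 = 3 + 0 = 3$)
$R{\left(M \right)} = 3 + M$ ($R{\left(M \right)} = M + 3 = 3 + M$)
$R{\left(-10 \right)} C{\left(-17,-12 \right)} = \left(3 - 10\right) \left(-17\right)^{2} = \left(-7\right) 289 = -2023$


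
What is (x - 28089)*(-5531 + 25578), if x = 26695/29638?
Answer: -16688628069089/29638 ≈ -5.6308e+8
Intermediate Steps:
x = 26695/29638 (x = 26695*(1/29638) = 26695/29638 ≈ 0.90070)
(x - 28089)*(-5531 + 25578) = (26695/29638 - 28089)*(-5531 + 25578) = -832475087/29638*20047 = -16688628069089/29638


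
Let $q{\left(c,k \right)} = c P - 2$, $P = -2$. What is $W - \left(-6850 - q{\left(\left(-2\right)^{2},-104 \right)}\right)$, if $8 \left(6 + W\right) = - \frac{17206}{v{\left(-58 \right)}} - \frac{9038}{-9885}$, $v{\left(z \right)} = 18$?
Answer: $\frac{1592978389}{237240} \approx 6714.6$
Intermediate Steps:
$q{\left(c,k \right)} = -2 - 2 c$ ($q{\left(c,k \right)} = c \left(-2\right) - 2 = - 2 c - 2 = -2 - 2 c$)
$W = - \frac{29743211}{237240}$ ($W = -6 + \frac{- \frac{17206}{18} - \frac{9038}{-9885}}{8} = -6 + \frac{\left(-17206\right) \frac{1}{18} - - \frac{9038}{9885}}{8} = -6 + \frac{- \frac{8603}{9} + \frac{9038}{9885}}{8} = -6 + \frac{1}{8} \left(- \frac{28319771}{29655}\right) = -6 - \frac{28319771}{237240} = - \frac{29743211}{237240} \approx -125.37$)
$W - \left(-6850 - q{\left(\left(-2\right)^{2},-104 \right)}\right) = - \frac{29743211}{237240} - \left(-6850 - \left(-2 - 2 \left(-2\right)^{2}\right)\right) = - \frac{29743211}{237240} - \left(-6850 - \left(-2 - 8\right)\right) = - \frac{29743211}{237240} - \left(-6850 - -10\right) = - \frac{29743211}{237240} - \left(-6850 + 10\right) = - \frac{29743211}{237240} - -6840 = - \frac{29743211}{237240} + 6840 = \frac{1592978389}{237240}$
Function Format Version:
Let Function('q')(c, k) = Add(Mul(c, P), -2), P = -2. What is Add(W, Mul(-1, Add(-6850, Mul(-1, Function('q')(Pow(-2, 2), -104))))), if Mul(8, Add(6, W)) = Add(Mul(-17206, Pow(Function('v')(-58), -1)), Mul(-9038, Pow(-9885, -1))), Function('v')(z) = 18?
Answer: Rational(1592978389, 237240) ≈ 6714.6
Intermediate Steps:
Function('q')(c, k) = Add(-2, Mul(-2, c)) (Function('q')(c, k) = Add(Mul(c, -2), -2) = Add(Mul(-2, c), -2) = Add(-2, Mul(-2, c)))
W = Rational(-29743211, 237240) (W = Add(-6, Mul(Rational(1, 8), Add(Mul(-17206, Pow(18, -1)), Mul(-9038, Pow(-9885, -1))))) = Add(-6, Mul(Rational(1, 8), Add(Mul(-17206, Rational(1, 18)), Mul(-9038, Rational(-1, 9885))))) = Add(-6, Mul(Rational(1, 8), Add(Rational(-8603, 9), Rational(9038, 9885)))) = Add(-6, Mul(Rational(1, 8), Rational(-28319771, 29655))) = Add(-6, Rational(-28319771, 237240)) = Rational(-29743211, 237240) ≈ -125.37)
Add(W, Mul(-1, Add(-6850, Mul(-1, Function('q')(Pow(-2, 2), -104))))) = Add(Rational(-29743211, 237240), Mul(-1, Add(-6850, Mul(-1, Add(-2, Mul(-2, Pow(-2, 2))))))) = Add(Rational(-29743211, 237240), Mul(-1, Add(-6850, Mul(-1, Add(-2, Mul(-2, 4)))))) = Add(Rational(-29743211, 237240), Mul(-1, Add(-6850, Mul(-1, Add(-2, -8))))) = Add(Rational(-29743211, 237240), Mul(-1, Add(-6850, Mul(-1, -10)))) = Add(Rational(-29743211, 237240), Mul(-1, Add(-6850, 10))) = Add(Rational(-29743211, 237240), Mul(-1, -6840)) = Add(Rational(-29743211, 237240), 6840) = Rational(1592978389, 237240)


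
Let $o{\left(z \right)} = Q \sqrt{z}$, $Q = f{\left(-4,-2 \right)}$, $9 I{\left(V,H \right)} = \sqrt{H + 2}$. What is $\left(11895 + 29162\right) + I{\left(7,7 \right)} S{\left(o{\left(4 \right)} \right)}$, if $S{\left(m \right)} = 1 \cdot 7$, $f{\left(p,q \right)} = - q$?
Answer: $\frac{123178}{3} \approx 41059.0$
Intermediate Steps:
$I{\left(V,H \right)} = \frac{\sqrt{2 + H}}{9}$ ($I{\left(V,H \right)} = \frac{\sqrt{H + 2}}{9} = \frac{\sqrt{2 + H}}{9}$)
$Q = 2$ ($Q = \left(-1\right) \left(-2\right) = 2$)
$o{\left(z \right)} = 2 \sqrt{z}$
$S{\left(m \right)} = 7$
$\left(11895 + 29162\right) + I{\left(7,7 \right)} S{\left(o{\left(4 \right)} \right)} = \left(11895 + 29162\right) + \frac{\sqrt{2 + 7}}{9} \cdot 7 = 41057 + \frac{\sqrt{9}}{9} \cdot 7 = 41057 + \frac{1}{9} \cdot 3 \cdot 7 = 41057 + \frac{1}{3} \cdot 7 = 41057 + \frac{7}{3} = \frac{123178}{3}$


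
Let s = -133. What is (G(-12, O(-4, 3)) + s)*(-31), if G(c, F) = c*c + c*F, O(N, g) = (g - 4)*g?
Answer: -1457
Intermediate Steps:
O(N, g) = g*(-4 + g) (O(N, g) = (-4 + g)*g = g*(-4 + g))
G(c, F) = c² + F*c
(G(-12, O(-4, 3)) + s)*(-31) = (-12*(3*(-4 + 3) - 12) - 133)*(-31) = (-12*(3*(-1) - 12) - 133)*(-31) = (-12*(-3 - 12) - 133)*(-31) = (-12*(-15) - 133)*(-31) = (180 - 133)*(-31) = 47*(-31) = -1457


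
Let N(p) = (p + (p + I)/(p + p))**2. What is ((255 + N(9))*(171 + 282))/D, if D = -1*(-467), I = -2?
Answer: 16788331/50436 ≈ 332.86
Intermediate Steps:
N(p) = (p + (-2 + p)/(2*p))**2 (N(p) = (p + (p - 2)/(p + p))**2 = (p + (-2 + p)/((2*p)))**2 = (p + (-2 + p)*(1/(2*p)))**2 = (p + (-2 + p)/(2*p))**2)
D = 467
((255 + N(9))*(171 + 282))/D = ((255 + (1/4)*(-2 + 9 + 2*9**2)**2/9**2)*(171 + 282))/467 = ((255 + (1/4)*(1/81)*(-2 + 9 + 2*81)**2)*453)*(1/467) = ((255 + (1/4)*(1/81)*(-2 + 9 + 162)**2)*453)*(1/467) = ((255 + (1/4)*(1/81)*169**2)*453)*(1/467) = ((255 + (1/4)*(1/81)*28561)*453)*(1/467) = ((255 + 28561/324)*453)*(1/467) = ((111181/324)*453)*(1/467) = (16788331/108)*(1/467) = 16788331/50436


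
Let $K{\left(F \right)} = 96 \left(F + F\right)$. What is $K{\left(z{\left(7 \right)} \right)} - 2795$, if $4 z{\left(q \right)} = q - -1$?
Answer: $-2411$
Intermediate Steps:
$z{\left(q \right)} = \frac{1}{4} + \frac{q}{4}$ ($z{\left(q \right)} = \frac{q - -1}{4} = \frac{q + 1}{4} = \frac{1 + q}{4} = \frac{1}{4} + \frac{q}{4}$)
$K{\left(F \right)} = 192 F$ ($K{\left(F \right)} = 96 \cdot 2 F = 192 F$)
$K{\left(z{\left(7 \right)} \right)} - 2795 = 192 \left(\frac{1}{4} + \frac{1}{4} \cdot 7\right) - 2795 = 192 \left(\frac{1}{4} + \frac{7}{4}\right) - 2795 = 192 \cdot 2 - 2795 = 384 - 2795 = -2411$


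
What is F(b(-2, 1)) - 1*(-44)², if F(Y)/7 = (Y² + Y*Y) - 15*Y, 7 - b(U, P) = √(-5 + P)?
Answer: -2041 - 182*I ≈ -2041.0 - 182.0*I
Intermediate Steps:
b(U, P) = 7 - √(-5 + P)
F(Y) = -105*Y + 14*Y² (F(Y) = 7*((Y² + Y*Y) - 15*Y) = 7*((Y² + Y²) - 15*Y) = 7*(2*Y² - 15*Y) = 7*(-15*Y + 2*Y²) = -105*Y + 14*Y²)
F(b(-2, 1)) - 1*(-44)² = 7*(7 - √(-5 + 1))*(-15 + 2*(7 - √(-5 + 1))) - 1*(-44)² = 7*(7 - √(-4))*(-15 + 2*(7 - √(-4))) - 1*1936 = 7*(7 - 2*I)*(-15 + 2*(7 - 2*I)) - 1936 = 7*(7 - 2*I)*(-15 + (14 - 4*I)) - 1936 = 7*(7 - 2*I)*(-1 - 4*I) - 1936 = 7*(-1 - 4*I)*(7 - 2*I) - 1936 = -1936 + 7*(-1 - 4*I)*(7 - 2*I)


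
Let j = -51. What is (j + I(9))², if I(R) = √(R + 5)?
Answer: (51 - √14)² ≈ 2233.4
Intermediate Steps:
I(R) = √(5 + R)
(j + I(9))² = (-51 + √(5 + 9))² = (-51 + √14)²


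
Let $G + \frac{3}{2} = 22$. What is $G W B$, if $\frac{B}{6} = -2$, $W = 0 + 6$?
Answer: $-1476$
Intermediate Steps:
$W = 6$
$G = \frac{41}{2}$ ($G = - \frac{3}{2} + 22 = \frac{41}{2} \approx 20.5$)
$B = -12$ ($B = 6 \left(-2\right) = -12$)
$G W B = \frac{41}{2} \cdot 6 \left(-12\right) = 123 \left(-12\right) = -1476$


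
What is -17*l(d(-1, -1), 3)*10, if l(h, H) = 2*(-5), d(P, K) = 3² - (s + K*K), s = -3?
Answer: 1700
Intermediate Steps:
d(P, K) = 12 - K² (d(P, K) = 3² - (-3 + K*K) = 9 - (-3 + K²) = 9 + (3 - K²) = 12 - K²)
l(h, H) = -10
-17*l(d(-1, -1), 3)*10 = -17*(-10)*10 = 170*10 = 1700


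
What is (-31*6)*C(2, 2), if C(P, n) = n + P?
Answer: -744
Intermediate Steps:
C(P, n) = P + n
(-31*6)*C(2, 2) = (-31*6)*(2 + 2) = -186*4 = -744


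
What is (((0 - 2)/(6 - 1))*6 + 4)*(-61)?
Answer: -488/5 ≈ -97.600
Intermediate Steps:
(((0 - 2)/(6 - 1))*6 + 4)*(-61) = (-2/5*6 + 4)*(-61) = (-12/5 + 4)*(-61) = (8/5)*(-61) = -488/5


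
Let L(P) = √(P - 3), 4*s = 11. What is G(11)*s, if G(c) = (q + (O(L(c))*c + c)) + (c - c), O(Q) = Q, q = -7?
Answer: 11 + 121*√2/2 ≈ 96.560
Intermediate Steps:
s = 11/4 (s = (¼)*11 = 11/4 ≈ 2.7500)
L(P) = √(-3 + P)
G(c) = -7 + c + c*√(-3 + c) (G(c) = (-7 + (√(-3 + c)*c + c)) + (c - c) = (-7 + (c*√(-3 + c) + c)) + 0 = (-7 + (c + c*√(-3 + c))) + 0 = (-7 + c + c*√(-3 + c)) + 0 = -7 + c + c*√(-3 + c))
G(11)*s = (-7 + 11 + 11*√(-3 + 11))*(11/4) = (-7 + 11 + 11*√8)*(11/4) = (-7 + 11 + 11*(2*√2))*(11/4) = (-7 + 11 + 22*√2)*(11/4) = (4 + 22*√2)*(11/4) = 11 + 121*√2/2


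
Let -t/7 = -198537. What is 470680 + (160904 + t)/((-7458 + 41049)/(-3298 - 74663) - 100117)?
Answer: 1224552181780299/2601751676 ≈ 4.7066e+5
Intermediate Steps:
t = 1389759 (t = -7*(-198537) = 1389759)
470680 + (160904 + t)/((-7458 + 41049)/(-3298 - 74663) - 100117) = 470680 + (160904 + 1389759)/((-7458 + 41049)/(-3298 - 74663) - 100117) = 470680 + 1550663/(33591/(-77961) - 100117) = 470680 + 1550663/(33591*(-1/77961) - 100117) = 470680 + 1550663/(-11197/25987 - 100117) = 470680 + 1550663/(-2601751676/25987) = 470680 + 1550663*(-25987/2601751676) = 470680 - 40297079381/2601751676 = 1224552181780299/2601751676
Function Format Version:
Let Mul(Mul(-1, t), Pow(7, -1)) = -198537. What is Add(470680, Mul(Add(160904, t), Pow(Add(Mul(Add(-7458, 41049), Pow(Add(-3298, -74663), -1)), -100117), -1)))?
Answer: Rational(1224552181780299, 2601751676) ≈ 4.7066e+5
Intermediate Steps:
t = 1389759 (t = Mul(-7, -198537) = 1389759)
Add(470680, Mul(Add(160904, t), Pow(Add(Mul(Add(-7458, 41049), Pow(Add(-3298, -74663), -1)), -100117), -1))) = Add(470680, Mul(Add(160904, 1389759), Pow(Add(Mul(Add(-7458, 41049), Pow(Add(-3298, -74663), -1)), -100117), -1))) = Add(470680, Mul(1550663, Pow(Add(Mul(33591, Pow(-77961, -1)), -100117), -1))) = Add(470680, Mul(1550663, Pow(Add(Mul(33591, Rational(-1, 77961)), -100117), -1))) = Add(470680, Mul(1550663, Pow(Add(Rational(-11197, 25987), -100117), -1))) = Add(470680, Mul(1550663, Pow(Rational(-2601751676, 25987), -1))) = Add(470680, Mul(1550663, Rational(-25987, 2601751676))) = Add(470680, Rational(-40297079381, 2601751676)) = Rational(1224552181780299, 2601751676)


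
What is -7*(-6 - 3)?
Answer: 63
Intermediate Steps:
-7*(-6 - 3) = -7*(-9) = 63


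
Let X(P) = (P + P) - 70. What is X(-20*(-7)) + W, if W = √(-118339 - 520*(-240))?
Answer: 210 + √6461 ≈ 290.38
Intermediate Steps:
X(P) = -70 + 2*P (X(P) = 2*P - 70 = -70 + 2*P)
W = √6461 (W = √(-118339 + 124800) = √6461 ≈ 80.380)
X(-20*(-7)) + W = (-70 + 2*(-20*(-7))) + √6461 = (-70 + 2*140) + √6461 = (-70 + 280) + √6461 = 210 + √6461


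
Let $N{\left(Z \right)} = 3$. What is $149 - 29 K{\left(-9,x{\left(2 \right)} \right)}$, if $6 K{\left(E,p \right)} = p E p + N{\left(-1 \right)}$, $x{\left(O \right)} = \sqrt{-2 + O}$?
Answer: $\frac{269}{2} \approx 134.5$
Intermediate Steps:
$K{\left(E,p \right)} = \frac{1}{2} + \frac{E p^{2}}{6}$ ($K{\left(E,p \right)} = \frac{p E p + 3}{6} = \frac{E p p + 3}{6} = \frac{E p^{2} + 3}{6} = \frac{3 + E p^{2}}{6} = \frac{1}{2} + \frac{E p^{2}}{6}$)
$149 - 29 K{\left(-9,x{\left(2 \right)} \right)} = 149 - 29 \left(\frac{1}{2} + \frac{1}{6} \left(-9\right) \left(\sqrt{-2 + 2}\right)^{2}\right) = 149 - 29 \left(\frac{1}{2} + \frac{1}{6} \left(-9\right) \left(\sqrt{0}\right)^{2}\right) = 149 - 29 \left(\frac{1}{2} + \frac{1}{6} \left(-9\right) 0^{2}\right) = 149 - 29 \left(\frac{1}{2} + \frac{1}{6} \left(-9\right) 0\right) = 149 - 29 \left(\frac{1}{2} + 0\right) = 149 - \frac{29}{2} = \frac{269}{2}$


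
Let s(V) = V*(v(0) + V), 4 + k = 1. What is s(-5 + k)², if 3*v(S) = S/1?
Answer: 4096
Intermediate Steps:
v(S) = S/3 (v(S) = (S/1)/3 = (S*1)/3 = S/3)
k = -3 (k = -4 + 1 = -3)
s(V) = V² (s(V) = V*((⅓)*0 + V) = V*(0 + V) = V*V = V²)
s(-5 + k)² = ((-5 - 3)²)² = ((-8)²)² = 64² = 4096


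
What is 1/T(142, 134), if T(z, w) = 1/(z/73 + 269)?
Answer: 19779/73 ≈ 270.95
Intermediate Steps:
T(z, w) = 1/(269 + z/73) (T(z, w) = 1/(z*(1/73) + 269) = 1/(z/73 + 269) = 1/(269 + z/73))
1/T(142, 134) = 1/(73/(19637 + 142)) = 1/(73/19779) = 19779/73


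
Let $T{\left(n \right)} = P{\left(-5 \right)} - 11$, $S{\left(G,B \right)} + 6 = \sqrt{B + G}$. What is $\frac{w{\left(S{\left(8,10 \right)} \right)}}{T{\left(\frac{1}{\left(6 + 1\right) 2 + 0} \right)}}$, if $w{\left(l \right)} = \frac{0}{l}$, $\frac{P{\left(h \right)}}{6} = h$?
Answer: $0$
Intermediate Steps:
$P{\left(h \right)} = 6 h$
$S{\left(G,B \right)} = -6 + \sqrt{B + G}$
$w{\left(l \right)} = 0$
$T{\left(n \right)} = -41$ ($T{\left(n \right)} = 6 \left(-5\right) - 11 = -30 - 11 = -41$)
$\frac{w{\left(S{\left(8,10 \right)} \right)}}{T{\left(\frac{1}{\left(6 + 1\right) 2 + 0} \right)}} = \frac{0}{-41} = 0 \left(- \frac{1}{41}\right) = 0$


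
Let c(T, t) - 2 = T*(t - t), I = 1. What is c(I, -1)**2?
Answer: 4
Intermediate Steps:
c(T, t) = 2 (c(T, t) = 2 + T*(t - t) = 2 + T*0 = 2 + 0 = 2)
c(I, -1)**2 = 2**2 = 4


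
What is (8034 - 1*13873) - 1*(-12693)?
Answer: 6854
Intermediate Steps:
(8034 - 1*13873) - 1*(-12693) = (8034 - 13873) + 12693 = -5839 + 12693 = 6854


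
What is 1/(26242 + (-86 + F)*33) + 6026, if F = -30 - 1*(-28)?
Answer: 140634789/23338 ≈ 6026.0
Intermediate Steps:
F = -2 (F = -30 + 28 = -2)
1/(26242 + (-86 + F)*33) + 6026 = 1/(26242 + (-86 - 2)*33) + 6026 = 1/(26242 - 88*33) + 6026 = 1/(26242 - 2904) + 6026 = 1/23338 + 6026 = 140634789/23338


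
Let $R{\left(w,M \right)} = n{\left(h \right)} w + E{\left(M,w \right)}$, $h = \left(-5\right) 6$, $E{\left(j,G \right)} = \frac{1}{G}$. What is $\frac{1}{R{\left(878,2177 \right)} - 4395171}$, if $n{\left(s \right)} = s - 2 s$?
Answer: $- \frac{878}{3835833617} \approx -2.2889 \cdot 10^{-7}$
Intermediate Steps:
$h = -30$
$n{\left(s \right)} = - s$
$R{\left(w,M \right)} = \frac{1}{w} + 30 w$ ($R{\left(w,M \right)} = \left(-1\right) \left(-30\right) w + \frac{1}{w} = 30 w + \frac{1}{w} = \frac{1}{w} + 30 w$)
$\frac{1}{R{\left(878,2177 \right)} - 4395171} = \frac{1}{\left(\frac{1}{878} + 30 \cdot 878\right) - 4395171} = \frac{1}{\left(\frac{1}{878} + 26340\right) - 4395171} = \frac{1}{\frac{23126521}{878} - 4395171} = \frac{1}{- \frac{3835833617}{878}} = - \frac{878}{3835833617}$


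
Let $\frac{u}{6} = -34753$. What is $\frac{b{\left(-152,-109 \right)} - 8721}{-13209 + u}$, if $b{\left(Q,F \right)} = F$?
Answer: $\frac{8830}{221727} \approx 0.039824$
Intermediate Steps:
$u = -208518$ ($u = 6 \left(-34753\right) = -208518$)
$\frac{b{\left(-152,-109 \right)} - 8721}{-13209 + u} = \frac{-109 - 8721}{-13209 - 208518} = - \frac{8830}{-221727} = \left(-8830\right) \left(- \frac{1}{221727}\right) = \frac{8830}{221727}$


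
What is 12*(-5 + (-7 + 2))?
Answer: -120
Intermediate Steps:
12*(-5 + (-7 + 2)) = 12*(-5 - 5) = 12*(-10) = -120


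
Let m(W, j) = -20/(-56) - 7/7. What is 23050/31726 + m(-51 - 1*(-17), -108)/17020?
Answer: 2746034233/3779835640 ≈ 0.72650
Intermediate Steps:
m(W, j) = -9/14 (m(W, j) = -20*(-1/56) - 7*⅐ = 5/14 - 1 = -9/14)
23050/31726 + m(-51 - 1*(-17), -108)/17020 = 23050/31726 - 9/14/17020 = 23050*(1/31726) - 9/14*1/17020 = 11525/15863 - 9/238280 = 2746034233/3779835640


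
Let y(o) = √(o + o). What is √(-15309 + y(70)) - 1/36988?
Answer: -1/36988 + I*√(15309 - 2*√35) ≈ -2.7036e-5 + 123.68*I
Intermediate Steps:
y(o) = √2*√o (y(o) = √(2*o) = √2*√o)
√(-15309 + y(70)) - 1/36988 = √(-15309 + √2*√70) - 1/36988 = √(-15309 + 2*√35) - 1*1/36988 = √(-15309 + 2*√35) - 1/36988 = -1/36988 + √(-15309 + 2*√35)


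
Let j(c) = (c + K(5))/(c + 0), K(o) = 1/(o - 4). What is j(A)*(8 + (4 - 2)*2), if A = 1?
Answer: 24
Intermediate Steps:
K(o) = 1/(-4 + o)
j(c) = (1 + c)/c (j(c) = (c + 1/(-4 + 5))/(c + 0) = (c + 1/1)/c = (c + 1)/c = (1 + c)/c)
j(A)*(8 + (4 - 2)*2) = ((1 + 1)/1)*(8 + (4 - 2)*2) = (1*2)*(8 + 2*2) = 2*(8 + 4) = 2*12 = 24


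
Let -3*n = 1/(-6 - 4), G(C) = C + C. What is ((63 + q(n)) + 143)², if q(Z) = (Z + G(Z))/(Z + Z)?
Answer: 172225/4 ≈ 43056.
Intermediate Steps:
G(C) = 2*C
n = 1/30 (n = -1/(3*(-6 - 4)) = -⅓/(-10) = -⅓*(-⅒) = 1/30 ≈ 0.033333)
q(Z) = 3/2 (q(Z) = (Z + 2*Z)/(Z + Z) = (3*Z)/((2*Z)) = (3*Z)*(1/(2*Z)) = 3/2)
((63 + q(n)) + 143)² = ((63 + 3/2) + 143)² = (129/2 + 143)² = (415/2)² = 172225/4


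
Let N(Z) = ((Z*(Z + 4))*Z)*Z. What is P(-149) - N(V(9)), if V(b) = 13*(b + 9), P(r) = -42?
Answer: -3049471194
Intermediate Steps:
V(b) = 117 + 13*b (V(b) = 13*(9 + b) = 117 + 13*b)
N(Z) = Z**3*(4 + Z) (N(Z) = ((Z*(4 + Z))*Z)*Z = (Z**2*(4 + Z))*Z = Z**3*(4 + Z))
P(-149) - N(V(9)) = -42 - (117 + 13*9)**3*(4 + (117 + 13*9)) = -42 - (117 + 117)**3*(4 + (117 + 117)) = -42 - 234**3*(4 + 234) = -42 - 12812904*238 = -42 - 1*3049471152 = -42 - 3049471152 = -3049471194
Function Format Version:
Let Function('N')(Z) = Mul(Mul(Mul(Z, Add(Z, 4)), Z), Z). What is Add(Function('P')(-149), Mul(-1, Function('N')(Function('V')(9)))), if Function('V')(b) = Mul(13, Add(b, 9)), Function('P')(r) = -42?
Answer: -3049471194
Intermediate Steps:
Function('V')(b) = Add(117, Mul(13, b)) (Function('V')(b) = Mul(13, Add(9, b)) = Add(117, Mul(13, b)))
Function('N')(Z) = Mul(Pow(Z, 3), Add(4, Z)) (Function('N')(Z) = Mul(Mul(Mul(Z, Add(4, Z)), Z), Z) = Mul(Mul(Pow(Z, 2), Add(4, Z)), Z) = Mul(Pow(Z, 3), Add(4, Z)))
Add(Function('P')(-149), Mul(-1, Function('N')(Function('V')(9)))) = Add(-42, Mul(-1, Mul(Pow(Add(117, Mul(13, 9)), 3), Add(4, Add(117, Mul(13, 9)))))) = Add(-42, Mul(-1, Mul(Pow(Add(117, 117), 3), Add(4, Add(117, 117))))) = Add(-42, Mul(-1, Mul(Pow(234, 3), Add(4, 234)))) = Add(-42, Mul(-1, Mul(12812904, 238))) = Add(-42, Mul(-1, 3049471152)) = Add(-42, -3049471152) = -3049471194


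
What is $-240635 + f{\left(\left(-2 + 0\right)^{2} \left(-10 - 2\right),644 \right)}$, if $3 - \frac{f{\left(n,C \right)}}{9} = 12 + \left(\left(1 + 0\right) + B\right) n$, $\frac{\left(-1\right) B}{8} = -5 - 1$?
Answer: $-219548$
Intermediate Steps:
$B = 48$ ($B = - 8 \left(-5 - 1\right) = \left(-8\right) \left(-6\right) = 48$)
$f{\left(n,C \right)} = -81 - 441 n$ ($f{\left(n,C \right)} = 27 - 9 \left(12 + \left(\left(1 + 0\right) + 48\right) n\right) = 27 - 9 \left(12 + \left(1 + 48\right) n\right) = 27 - 9 \left(12 + 49 n\right) = 27 - \left(108 + 441 n\right) = -81 - 441 n$)
$-240635 + f{\left(\left(-2 + 0\right)^{2} \left(-10 - 2\right),644 \right)} = -240635 - \left(81 + 441 \left(-2 + 0\right)^{2} \left(-10 - 2\right)\right) = -240635 - \left(81 + 441 \left(-2\right)^{2} \left(-12\right)\right) = -240635 - \left(81 + 441 \cdot 4 \left(-12\right)\right) = -240635 - -21087 = -240635 + \left(-81 + 21168\right) = -240635 + 21087 = -219548$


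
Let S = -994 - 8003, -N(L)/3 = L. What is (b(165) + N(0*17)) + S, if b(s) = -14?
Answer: -9011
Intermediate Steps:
N(L) = -3*L
S = -8997
(b(165) + N(0*17)) + S = (-14 - 0*17) - 8997 = (-14 - 3*0) - 8997 = (-14 + 0) - 8997 = -14 - 8997 = -9011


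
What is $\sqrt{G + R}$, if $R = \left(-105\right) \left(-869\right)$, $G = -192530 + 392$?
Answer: $13 i \sqrt{597} \approx 317.64 i$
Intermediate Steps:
$G = -192138$
$R = 91245$
$\sqrt{G + R} = \sqrt{-192138 + 91245} = \sqrt{-100893} = 13 i \sqrt{597}$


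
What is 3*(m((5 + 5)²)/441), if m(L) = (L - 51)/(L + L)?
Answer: 1/600 ≈ 0.0016667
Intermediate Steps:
m(L) = (-51 + L)/(2*L) (m(L) = (-51 + L)/((2*L)) = (-51 + L)*(1/(2*L)) = (-51 + L)/(2*L))
3*(m((5 + 5)²)/441) = 3*(((-51 + (5 + 5)²)/(2*((5 + 5)²)))/441) = 3*(((-51 + 10²)/(2*(10²)))*(1/441)) = 3*(((½)*(-51 + 100)/100)*(1/441)) = 3*(((½)*(1/100)*49)*(1/441)) = 3*((49/200)*(1/441)) = 3*(1/1800) = 1/600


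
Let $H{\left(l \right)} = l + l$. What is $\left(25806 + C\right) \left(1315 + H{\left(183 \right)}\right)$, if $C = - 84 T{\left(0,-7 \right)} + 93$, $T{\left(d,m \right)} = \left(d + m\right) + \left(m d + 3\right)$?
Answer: $44101035$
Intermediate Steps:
$H{\left(l \right)} = 2 l$
$T{\left(d,m \right)} = 3 + d + m + d m$ ($T{\left(d,m \right)} = \left(d + m\right) + \left(d m + 3\right) = \left(d + m\right) + \left(3 + d m\right) = 3 + d + m + d m$)
$C = 429$ ($C = - 84 \left(3 + 0 - 7 + 0 \left(-7\right)\right) + 93 = - 84 \left(3 + 0 - 7 + 0\right) + 93 = \left(-84\right) \left(-4\right) + 93 = 336 + 93 = 429$)
$\left(25806 + C\right) \left(1315 + H{\left(183 \right)}\right) = \left(25806 + 429\right) \left(1315 + 2 \cdot 183\right) = 26235 \left(1315 + 366\right) = 26235 \cdot 1681 = 44101035$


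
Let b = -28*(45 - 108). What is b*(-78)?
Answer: -137592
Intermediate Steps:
b = 1764 (b = -28*(-63) = 1764)
b*(-78) = 1764*(-78) = -137592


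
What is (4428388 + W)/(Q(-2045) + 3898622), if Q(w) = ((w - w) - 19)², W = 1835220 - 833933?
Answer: 5429675/3898983 ≈ 1.3926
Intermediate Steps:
W = 1001287
Q(w) = 361 (Q(w) = (0 - 19)² = (-19)² = 361)
(4428388 + W)/(Q(-2045) + 3898622) = (4428388 + 1001287)/(361 + 3898622) = 5429675/3898983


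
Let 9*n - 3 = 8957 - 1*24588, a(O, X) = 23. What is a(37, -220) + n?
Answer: -15421/9 ≈ -1713.4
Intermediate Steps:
n = -15628/9 (n = 1/3 + (8957 - 1*24588)/9 = 1/3 + (8957 - 24588)/9 = 1/3 + (1/9)*(-15631) = 1/3 - 15631/9 = -15628/9 ≈ -1736.4)
a(37, -220) + n = 23 - 15628/9 = -15421/9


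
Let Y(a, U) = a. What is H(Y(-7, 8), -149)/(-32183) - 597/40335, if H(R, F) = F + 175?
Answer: -6753987/432700435 ≈ -0.015609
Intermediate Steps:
H(R, F) = 175 + F
H(Y(-7, 8), -149)/(-32183) - 597/40335 = (175 - 149)/(-32183) - 597/40335 = 26*(-1/32183) - 597*1/40335 = -26/32183 - 199/13445 = -6753987/432700435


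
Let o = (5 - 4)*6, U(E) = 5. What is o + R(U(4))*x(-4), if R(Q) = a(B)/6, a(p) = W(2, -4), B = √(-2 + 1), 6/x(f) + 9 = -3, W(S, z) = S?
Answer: 35/6 ≈ 5.8333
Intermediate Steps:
x(f) = -½ (x(f) = 6/(-9 - 3) = 6/(-12) = 6*(-1/12) = -½)
B = I (B = √(-1) = I ≈ 1.0*I)
o = 6 (o = 1*6 = 6)
a(p) = 2
R(Q) = ⅓ (R(Q) = 2/6 = 2*(⅙) = ⅓)
o + R(U(4))*x(-4) = 6 + (⅓)*(-½) = 6 - ⅙ = 35/6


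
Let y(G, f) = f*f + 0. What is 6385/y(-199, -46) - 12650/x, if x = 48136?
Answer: 797105/289363 ≈ 2.7547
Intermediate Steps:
y(G, f) = f² (y(G, f) = f² + 0 = f²)
6385/y(-199, -46) - 12650/x = 6385/((-46)²) - 12650/48136 = 6385/2116 - 12650*1/48136 = 6385*(1/2116) - 575/2188 = 6385/2116 - 575/2188 = 797105/289363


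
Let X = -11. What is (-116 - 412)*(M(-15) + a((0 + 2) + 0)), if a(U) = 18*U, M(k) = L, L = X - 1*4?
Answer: -11088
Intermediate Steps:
L = -15 (L = -11 - 1*4 = -11 - 4 = -15)
M(k) = -15
(-116 - 412)*(M(-15) + a((0 + 2) + 0)) = (-116 - 412)*(-15 + 18*((0 + 2) + 0)) = -528*(-15 + 18*(2 + 0)) = -528*(-15 + 18*2) = -528*(-15 + 36) = -528*21 = -11088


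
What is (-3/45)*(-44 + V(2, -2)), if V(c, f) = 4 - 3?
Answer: 43/15 ≈ 2.8667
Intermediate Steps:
V(c, f) = 1
(-3/45)*(-44 + V(2, -2)) = (-3/45)*(-44 + 1) = -3*1/45*(-43) = -1/15*(-43) = 43/15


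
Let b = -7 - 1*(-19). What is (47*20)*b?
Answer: 11280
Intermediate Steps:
b = 12 (b = -7 + 19 = 12)
(47*20)*b = (47*20)*12 = 940*12 = 11280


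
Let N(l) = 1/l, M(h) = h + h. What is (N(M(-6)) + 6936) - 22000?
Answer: -180769/12 ≈ -15064.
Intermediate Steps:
M(h) = 2*h
(N(M(-6)) + 6936) - 22000 = (1/(2*(-6)) + 6936) - 22000 = (1/(-12) + 6936) - 22000 = (-1/12 + 6936) - 22000 = 83231/12 - 22000 = -180769/12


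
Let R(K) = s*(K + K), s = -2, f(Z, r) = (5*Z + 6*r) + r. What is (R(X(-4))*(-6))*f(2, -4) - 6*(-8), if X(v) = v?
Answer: 1776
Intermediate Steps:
f(Z, r) = 5*Z + 7*r
R(K) = -4*K (R(K) = -2*(K + K) = -4*K)
(R(X(-4))*(-6))*f(2, -4) - 6*(-8) = (-4*(-4)*(-6))*(5*2 + 7*(-4)) - 6*(-8) = (16*(-6))*(10 - 28) + 48 = -96*(-18) + 48 = 1728 + 48 = 1776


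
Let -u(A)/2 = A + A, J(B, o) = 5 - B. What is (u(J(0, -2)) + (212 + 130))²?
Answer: 103684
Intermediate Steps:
u(A) = -4*A (u(A) = -2*(A + A) = -4*A)
(u(J(0, -2)) + (212 + 130))² = (-4*(5 - 1*0) + (212 + 130))² = (-4*(5 + 0) + 342)² = (-4*5 + 342)² = (-20 + 342)² = 322² = 103684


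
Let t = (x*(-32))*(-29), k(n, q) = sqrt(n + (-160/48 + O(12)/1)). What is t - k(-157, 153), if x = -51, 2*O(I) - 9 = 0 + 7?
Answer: -47328 - I*sqrt(1371)/3 ≈ -47328.0 - 12.342*I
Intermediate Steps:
O(I) = 8 (O(I) = 9/2 + (0 + 7)/2 = 9/2 + (1/2)*7 = 9/2 + 7/2 = 8)
k(n, q) = sqrt(14/3 + n) (k(n, q) = sqrt(n + (-160/48 + 8/1)) = sqrt(n + (-160*1/48 + 8*1)) = sqrt(n + (-10/3 + 8)) = sqrt(n + 14/3) = sqrt(14/3 + n))
t = -47328 (t = -51*(-32)*(-29) = 1632*(-29) = -47328)
t - k(-157, 153) = -47328 - sqrt(42 + 9*(-157))/3 = -47328 - sqrt(42 - 1413)/3 = -47328 - sqrt(-1371)/3 = -47328 - I*sqrt(1371)/3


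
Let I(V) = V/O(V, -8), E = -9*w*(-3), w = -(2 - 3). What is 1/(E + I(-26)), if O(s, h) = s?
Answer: 1/28 ≈ 0.035714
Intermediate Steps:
w = 1 (w = -1*(-1) = 1)
E = 27 (E = -9*1*(-3) = -9*(-3) = 27)
I(V) = 1 (I(V) = V/V = 1)
1/(E + I(-26)) = 1/(27 + 1) = 1/28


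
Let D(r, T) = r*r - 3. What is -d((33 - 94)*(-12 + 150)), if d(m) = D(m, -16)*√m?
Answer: -70862721*I*√8418 ≈ -6.5016e+9*I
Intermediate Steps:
D(r, T) = -3 + r² (D(r, T) = r² - 3 = -3 + r²)
d(m) = √m*(-3 + m²) (d(m) = (-3 + m²)*√m = √m*(-3 + m²))
-d((33 - 94)*(-12 + 150)) = -√((33 - 94)*(-12 + 150))*(-3 + ((33 - 94)*(-12 + 150))²) = -√(-61*138)*(-3 + (-61*138)²) = -√(-8418)*(-3 + (-8418)²) = -I*√8418*(-3 + 70862724) = -I*√8418*70862721 = -70862721*I*√8418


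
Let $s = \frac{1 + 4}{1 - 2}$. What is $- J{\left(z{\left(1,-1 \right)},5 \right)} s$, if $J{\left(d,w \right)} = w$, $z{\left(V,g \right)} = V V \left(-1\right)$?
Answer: $25$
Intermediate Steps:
$z{\left(V,g \right)} = - V^{2}$ ($z{\left(V,g \right)} = V^{2} \left(-1\right) = - V^{2}$)
$s = -5$ ($s = \frac{5}{-1} = 5 \left(-1\right) = -5$)
$- J{\left(z{\left(1,-1 \right)},5 \right)} s = \left(-1\right) 5 \left(-5\right) = \left(-5\right) \left(-5\right) = 25$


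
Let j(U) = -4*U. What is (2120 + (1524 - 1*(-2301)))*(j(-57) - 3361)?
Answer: -18625685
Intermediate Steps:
(2120 + (1524 - 1*(-2301)))*(j(-57) - 3361) = (2120 + (1524 - 1*(-2301)))*(-4*(-57) - 3361) = (2120 + (1524 + 2301))*(228 - 3361) = (2120 + 3825)*(-3133) = 5945*(-3133) = -18625685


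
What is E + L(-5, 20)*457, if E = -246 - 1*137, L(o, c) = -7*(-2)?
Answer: 6015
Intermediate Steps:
L(o, c) = 14
E = -383 (E = -246 - 137 = -383)
E + L(-5, 20)*457 = -383 + 14*457 = -383 + 6398 = 6015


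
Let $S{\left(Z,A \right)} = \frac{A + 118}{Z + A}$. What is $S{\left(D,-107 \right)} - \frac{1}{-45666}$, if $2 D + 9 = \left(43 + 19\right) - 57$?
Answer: $- \frac{502217}{4977594} \approx -0.1009$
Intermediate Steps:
$D = -2$ ($D = - \frac{9}{2} + \frac{\left(43 + 19\right) - 57}{2} = - \frac{9}{2} + \frac{62 - 57}{2} = - \frac{9}{2} + \frac{1}{2} \cdot 5 = - \frac{9}{2} + \frac{5}{2} = -2$)
$S{\left(Z,A \right)} = \frac{118 + A}{A + Z}$
$S{\left(D,-107 \right)} - \frac{1}{-45666} = \frac{118 - 107}{-107 - 2} - \frac{1}{-45666} = \frac{1}{-109} \cdot 11 - - \frac{1}{45666} = \left(- \frac{1}{109}\right) 11 + \frac{1}{45666} = - \frac{11}{109} + \frac{1}{45666} = - \frac{502217}{4977594}$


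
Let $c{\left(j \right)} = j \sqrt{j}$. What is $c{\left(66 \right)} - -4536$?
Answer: $4536 + 66 \sqrt{66} \approx 5072.2$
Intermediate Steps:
$c{\left(j \right)} = j^{\frac{3}{2}}$
$c{\left(66 \right)} - -4536 = 66^{\frac{3}{2}} - -4536 = 66 \sqrt{66} + 4536 = 4536 + 66 \sqrt{66}$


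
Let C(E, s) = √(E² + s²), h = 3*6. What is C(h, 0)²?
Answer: 324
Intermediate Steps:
h = 18
C(h, 0)² = (√(18² + 0²))² = (√(324 + 0))² = (√324)² = 18² = 324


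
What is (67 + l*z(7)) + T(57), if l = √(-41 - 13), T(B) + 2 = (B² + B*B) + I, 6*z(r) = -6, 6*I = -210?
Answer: 6528 - 3*I*√6 ≈ 6528.0 - 7.3485*I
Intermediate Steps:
I = -35 (I = (⅙)*(-210) = -35)
z(r) = -1 (z(r) = (⅙)*(-6) = -1)
T(B) = -37 + 2*B² (T(B) = -2 + ((B² + B*B) - 35) = -2 + ((B² + B²) - 35) = -2 + (2*B² - 35) = -2 + (-35 + 2*B²) = -37 + 2*B²)
l = 3*I*√6 (l = √(-54) = 3*I*√6 ≈ 7.3485*I)
(67 + l*z(7)) + T(57) = (67 + (3*I*√6)*(-1)) + (-37 + 2*57²) = (67 - 3*I*√6) + (-37 + 2*3249) = (67 - 3*I*√6) + (-37 + 6498) = (67 - 3*I*√6) + 6461 = 6528 - 3*I*√6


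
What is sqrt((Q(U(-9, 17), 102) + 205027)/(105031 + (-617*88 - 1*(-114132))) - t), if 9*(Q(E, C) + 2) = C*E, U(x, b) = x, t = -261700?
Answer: sqrt(7113334901251541)/164867 ≈ 511.57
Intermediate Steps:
Q(E, C) = -2 + C*E/9 (Q(E, C) = -2 + (C*E)/9 = -2 + C*E/9)
sqrt((Q(U(-9, 17), 102) + 205027)/(105031 + (-617*88 - 1*(-114132))) - t) = sqrt(((-2 + (1/9)*102*(-9)) + 205027)/(105031 + (-617*88 - 1*(-114132))) - 1*(-261700)) = sqrt(((-2 - 102) + 205027)/(105031 + (-54296 + 114132)) + 261700) = sqrt((-104 + 205027)/(105031 + 59836) + 261700) = sqrt(204923/164867 + 261700) = sqrt(43145898823/164867) = sqrt(7113334901251541)/164867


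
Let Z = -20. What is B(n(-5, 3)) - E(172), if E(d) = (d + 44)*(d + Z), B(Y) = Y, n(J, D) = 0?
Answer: -32832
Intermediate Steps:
E(d) = (-20 + d)*(44 + d) (E(d) = (d + 44)*(d - 20) = (44 + d)*(-20 + d) = (-20 + d)*(44 + d))
B(n(-5, 3)) - E(172) = 0 - (-880 + 172**2 + 24*172) = 0 - (-880 + 29584 + 4128) = 0 - 1*32832 = 0 - 32832 = -32832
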